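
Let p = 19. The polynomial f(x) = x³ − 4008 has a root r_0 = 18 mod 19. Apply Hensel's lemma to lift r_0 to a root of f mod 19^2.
r_1 = 132 (mod 361)

Hensel: r_{i+1} = r_i − f(r_i)/f′(r_i) mod 19^{i+2}, where f′(x) = 3x². Iterate:
  r_0 = 18 (mod 19)
  r_1 = 132 (mod 361)
Final: r = 132 with f(r) ≡ 0 mod 19^2.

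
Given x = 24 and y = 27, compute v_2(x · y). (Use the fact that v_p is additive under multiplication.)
v_2(648) = 3

v_p(x) = 3 (factor: 24 = 2^3 · 3); v_p(y) = 0 (factor: 27 = 2^0 · 27). Additivity: v_p(xy) = v_p(x) + v_p(y) = 3 + 0 = 3. (Direct check: xy = 648 = 2^3 · (81).)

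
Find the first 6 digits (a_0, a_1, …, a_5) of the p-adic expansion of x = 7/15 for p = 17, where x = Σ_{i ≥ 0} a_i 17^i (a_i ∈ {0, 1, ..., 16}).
(a_0, …, a_5) = (5, 2, 1, 9, 4, 2)

v_17(7/15) = 0 (numerator and denominator both coprime to 17), so x ∈ ℤ_17^×. Compute digits iteratively via a_i = x_i mod 17, x_{i+1} = (x_i − a_i)/17, with x_0 = x:
  x_0 = 7/15;  a_0 = 5;  x_1 = (x_0 − 5)/17 = -4/15
  x_1 = -4/15;  a_1 = 2;  x_2 = (x_1 − 2)/17 = -2/15
  x_2 = -2/15;  a_2 = 1;  x_3 = (x_2 − 1)/17 = -1/15
  x_3 = -1/15;  a_3 = 9;  x_4 = (x_3 − 9)/17 = -8/15
  x_4 = -8/15;  a_4 = 4;  x_5 = (x_4 − 4)/17 = -4/15
  x_5 = -4/15;  a_5 = 2;  x_6 = (x_5 − 2)/17 = -2/15
Digits: (5, 2, 1, 9, 4, 2).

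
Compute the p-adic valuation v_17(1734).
v_17(1734) = 2

v_17(n) is the largest exponent k such that 17^k divides n. Factor out: 1734 = 17^2 · 6. (Sign doesn't affect v_p.) So v_17(1734) = 2.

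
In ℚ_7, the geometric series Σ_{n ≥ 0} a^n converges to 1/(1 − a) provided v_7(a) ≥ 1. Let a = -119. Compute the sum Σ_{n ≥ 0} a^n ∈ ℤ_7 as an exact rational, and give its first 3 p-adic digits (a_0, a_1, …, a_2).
Σ a^n = 1/(1 − a) = 1/120;  first 3 digits = (1, 4, 6)

v_7(a) = 1 ≥ 1, so the series converges in ℤ_7 to 1/(1 − a) = 1/(1 − (-119)) = 1/120. Expand this rational in ℤ_7: compute digits iteratively via d_i = x_i mod 7, x_{i+1} = (x_i − d_i)/7. The first 3 digits are (1, 4, 6).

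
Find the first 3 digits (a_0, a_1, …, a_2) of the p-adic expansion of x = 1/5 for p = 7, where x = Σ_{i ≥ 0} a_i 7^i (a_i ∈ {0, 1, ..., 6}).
(a_0, …, a_2) = (3, 1, 4)

v_7(1/5) = 0 (numerator and denominator both coprime to 7), so x ∈ ℤ_7^×. Compute digits iteratively via a_i = x_i mod 7, x_{i+1} = (x_i − a_i)/7, with x_0 = x:
  x_0 = 1/5;  a_0 = 3;  x_1 = (x_0 − 3)/7 = -2/5
  x_1 = -2/5;  a_1 = 1;  x_2 = (x_1 − 1)/7 = -1/5
  x_2 = -1/5;  a_2 = 4;  x_3 = (x_2 − 4)/7 = -3/5
Digits: (3, 1, 4).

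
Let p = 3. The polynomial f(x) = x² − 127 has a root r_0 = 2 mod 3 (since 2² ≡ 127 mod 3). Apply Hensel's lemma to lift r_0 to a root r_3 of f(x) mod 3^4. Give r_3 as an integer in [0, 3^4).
r_3 = 17 (mod 81)

Hensel's recurrence: r_{i+1} = r_i − f(r_i)·(f′(r_i))^{-1} mod 3^{i+2}, with f′(x) = 2x. Iterate:
  r_0 = 2 (mod 3)
  r_1 = 8 (mod 9)
  r_2 = 17 (mod 27)
  r_3 = 17 (mod 81)
Final: r_3 = 17, and one checks f(r_3) ≡ 0 mod 3^4.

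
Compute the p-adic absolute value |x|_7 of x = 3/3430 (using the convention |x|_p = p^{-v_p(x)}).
|3/3430|_7 = 343

Step 1 — compute v_7(x) by factoring powers of 7 out of the numerator and denominator: v_7(3/3430) = -3. Step 2 — apply |x|_p = p^{-v_p(x)} = 7^{3} = 343.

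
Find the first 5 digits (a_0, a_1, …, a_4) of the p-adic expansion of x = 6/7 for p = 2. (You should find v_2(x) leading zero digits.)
(a_0, …, a_4) = (0, 1, 0, 1, 0)

v_2(6/7) = 1, so a_0 = ... = a_0 = 0. Factor out: x = 2^1 · u with u = 3/7 a unit in ℤ_2. Expand u iteratively via a_{v+i} = u_i mod 2, u_{i+1} = (u_i − a_{v+i})/2:
  u_0 = 3/7;  a_1 = 1;  u_1 = (u_0 − 1)/2 = -2/7
  u_1 = -2/7;  a_2 = 0;  u_2 = (u_1 − 0)/2 = -1/7
  u_2 = -1/7;  a_3 = 1;  u_3 = (u_2 − 1)/2 = -4/7
  u_3 = -4/7;  a_4 = 0;  u_4 = (u_3 − 0)/2 = -2/7
Digits: (0, 1, 0, 1, 0).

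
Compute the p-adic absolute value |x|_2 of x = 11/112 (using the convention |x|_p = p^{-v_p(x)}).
|11/112|_2 = 16

Step 1 — compute v_2(x) by factoring powers of 2 out of the numerator and denominator: v_2(11/112) = -4. Step 2 — apply |x|_p = p^{-v_p(x)} = 2^{4} = 16.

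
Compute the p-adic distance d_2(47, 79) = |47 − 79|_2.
d_2(47, 79) = 1/32

Step 1 — x − y = 47 − 79 = -32. Step 2 — v_2(-32) = 5 (factor: -32 = −(2^5 · 1); the sign does not affect v_p). Step 3 — |x − y|_2 = 2^{-5} = 1/32.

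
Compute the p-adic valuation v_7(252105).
v_7(252105) = 5

v_7(n) is the largest exponent k such that 7^k divides n. Factor out: 252105 = 7^5 · 15. (Sign doesn't affect v_p.) So v_7(252105) = 5.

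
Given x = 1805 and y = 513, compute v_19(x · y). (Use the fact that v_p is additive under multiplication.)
v_19(925965) = 3

v_p(x) = 2 (factor: 1805 = 19^2 · 5); v_p(y) = 1 (factor: 513 = 19^1 · 27). Additivity: v_p(xy) = v_p(x) + v_p(y) = 2 + 1 = 3. (Direct check: xy = 925965 = 19^3 · (135).)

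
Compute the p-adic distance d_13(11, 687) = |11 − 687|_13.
d_13(11, 687) = 1/169

Step 1 — x − y = 11 − 687 = -676. Step 2 — v_13(-676) = 2 (factor: -676 = −(13^2 · 4); the sign does not affect v_p). Step 3 — |x − y|_13 = 13^{-2} = 1/169.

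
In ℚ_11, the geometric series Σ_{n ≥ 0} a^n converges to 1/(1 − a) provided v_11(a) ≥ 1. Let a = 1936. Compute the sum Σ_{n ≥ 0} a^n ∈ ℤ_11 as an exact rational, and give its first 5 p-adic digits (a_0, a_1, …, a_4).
Σ a^n = 1/(1 − a) = -1/1935;  first 5 digits = (1, 0, 5, 1, 3)

v_11(a) = 2 ≥ 1, so the series converges in ℤ_11 to 1/(1 − a) = 1/(1 − 1936) = -1/1935. Expand this rational in ℤ_11: compute digits iteratively via d_i = x_i mod 11, x_{i+1} = (x_i − d_i)/11. The first 5 digits are (1, 0, 5, 1, 3).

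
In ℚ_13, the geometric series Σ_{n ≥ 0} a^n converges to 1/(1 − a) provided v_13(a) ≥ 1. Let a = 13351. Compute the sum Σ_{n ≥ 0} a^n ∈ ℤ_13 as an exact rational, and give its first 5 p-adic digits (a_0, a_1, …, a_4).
Σ a^n = 1/(1 − a) = -1/13350;  first 5 digits = (1, 0, 1, 6, 1)

v_13(a) = 2 ≥ 1, so the series converges in ℤ_13 to 1/(1 − a) = 1/(1 − 13351) = -1/13350. Expand this rational in ℤ_13: compute digits iteratively via d_i = x_i mod 13, x_{i+1} = (x_i − d_i)/13. The first 5 digits are (1, 0, 1, 6, 1).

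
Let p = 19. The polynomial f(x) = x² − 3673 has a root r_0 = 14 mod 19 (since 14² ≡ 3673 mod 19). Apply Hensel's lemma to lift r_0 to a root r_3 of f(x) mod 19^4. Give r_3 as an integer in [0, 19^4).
r_3 = 94862 (mod 130321)

Hensel's recurrence: r_{i+1} = r_i − f(r_i)·(f′(r_i))^{-1} mod 19^{i+2}, with f′(x) = 2x. Iterate:
  r_0 = 14 (mod 19)
  r_1 = 280 (mod 361)
  r_2 = 5695 (mod 6859)
  r_3 = 94862 (mod 130321)
Final: r_3 = 94862, and one checks f(r_3) ≡ 0 mod 19^4.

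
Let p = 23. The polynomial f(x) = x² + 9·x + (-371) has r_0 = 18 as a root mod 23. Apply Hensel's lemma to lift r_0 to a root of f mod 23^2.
r_1 = 133 (mod 529)

Hensel: r_{i+1} = r_i − f(r_i)·(f′(r_i))^{-1} mod 23^{i+2}, f′(x) = 2x + 9. Iterate:
  r_0 = 18 (mod 23)
  r_1 = 133 (mod 529)
Final: r = 133 satisfies f(r) ≡ 0 mod 23^2.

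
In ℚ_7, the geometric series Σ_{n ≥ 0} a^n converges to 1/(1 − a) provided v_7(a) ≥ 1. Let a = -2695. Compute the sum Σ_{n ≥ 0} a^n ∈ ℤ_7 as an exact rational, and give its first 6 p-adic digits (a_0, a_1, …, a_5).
Σ a^n = 1/(1 − a) = 1/2696;  first 6 digits = (1, 0, 1, 6, 6, 4)

v_7(a) = 2 ≥ 1, so the series converges in ℤ_7 to 1/(1 − a) = 1/(1 − (-2695)) = 1/2696. Expand this rational in ℤ_7: compute digits iteratively via d_i = x_i mod 7, x_{i+1} = (x_i − d_i)/7. The first 6 digits are (1, 0, 1, 6, 6, 4).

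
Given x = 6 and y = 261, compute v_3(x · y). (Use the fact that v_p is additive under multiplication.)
v_3(1566) = 3

v_p(x) = 1 (factor: 6 = 3^1 · 2); v_p(y) = 2 (factor: 261 = 3^2 · 29). Additivity: v_p(xy) = v_p(x) + v_p(y) = 1 + 2 = 3. (Direct check: xy = 1566 = 3^3 · (58).)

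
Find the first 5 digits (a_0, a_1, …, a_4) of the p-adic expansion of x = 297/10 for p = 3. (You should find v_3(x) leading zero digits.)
(a_0, …, a_4) = (0, 0, 0, 2, 0)

v_3(297/10) = 3, so a_0 = ... = a_2 = 0. Factor out: x = 3^3 · u with u = 11/10 a unit in ℤ_3. Expand u iteratively via a_{v+i} = u_i mod 3, u_{i+1} = (u_i − a_{v+i})/3:
  u_0 = 11/10;  a_3 = 2;  u_1 = (u_0 − 2)/3 = -3/10
  u_1 = -3/10;  a_4 = 0;  u_2 = (u_1 − 0)/3 = -1/10
Digits: (0, 0, 0, 2, 0).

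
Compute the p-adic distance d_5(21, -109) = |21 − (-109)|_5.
d_5(21, -109) = 1/5

Step 1 — x − y = 21 − (-109) = 130. Step 2 — v_5(130) = 1 (factor: 130 = (5^1 · 26); the sign does not affect v_p). Step 3 — |x − y|_5 = 5^{-1} = 1/5.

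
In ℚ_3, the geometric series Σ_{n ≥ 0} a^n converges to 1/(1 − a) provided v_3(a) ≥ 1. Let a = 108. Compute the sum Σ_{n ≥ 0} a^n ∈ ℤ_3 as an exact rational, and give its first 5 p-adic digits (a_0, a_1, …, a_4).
Σ a^n = 1/(1 − a) = -1/107;  first 5 digits = (1, 0, 0, 1, 1)

v_3(a) = 3 ≥ 1, so the series converges in ℤ_3 to 1/(1 − a) = 1/(1 − 108) = -1/107. Expand this rational in ℤ_3: compute digits iteratively via d_i = x_i mod 3, x_{i+1} = (x_i − d_i)/3. The first 5 digits are (1, 0, 0, 1, 1).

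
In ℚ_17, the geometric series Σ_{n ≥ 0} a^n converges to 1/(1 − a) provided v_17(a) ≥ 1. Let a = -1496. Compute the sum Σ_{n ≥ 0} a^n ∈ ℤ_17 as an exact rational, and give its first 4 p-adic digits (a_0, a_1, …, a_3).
Σ a^n = 1/(1 − a) = 1/1497;  first 4 digits = (1, 14, 3, 3)

v_17(a) = 1 ≥ 1, so the series converges in ℤ_17 to 1/(1 − a) = 1/(1 − (-1496)) = 1/1497. Expand this rational in ℤ_17: compute digits iteratively via d_i = x_i mod 17, x_{i+1} = (x_i − d_i)/17. The first 4 digits are (1, 14, 3, 3).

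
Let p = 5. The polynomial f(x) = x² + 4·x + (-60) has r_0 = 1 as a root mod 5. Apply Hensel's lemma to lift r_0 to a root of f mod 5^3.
r_2 = 6 (mod 125)

Hensel: r_{i+1} = r_i − f(r_i)·(f′(r_i))^{-1} mod 5^{i+2}, f′(x) = 2x + 4. Iterate:
  r_0 = 1 (mod 5)
  r_1 = 6 (mod 25)
  r_2 = 6 (mod 125)
Final: r = 6 satisfies f(r) ≡ 0 mod 5^3.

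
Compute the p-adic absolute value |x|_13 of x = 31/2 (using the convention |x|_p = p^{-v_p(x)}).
|31/2|_13 = 1

Step 1 — compute v_13(x) by factoring powers of 13 out of the numerator and denominator: v_13(31/2) = 0. Step 2 — apply |x|_p = p^{-v_p(x)} = 13^{0} = 1.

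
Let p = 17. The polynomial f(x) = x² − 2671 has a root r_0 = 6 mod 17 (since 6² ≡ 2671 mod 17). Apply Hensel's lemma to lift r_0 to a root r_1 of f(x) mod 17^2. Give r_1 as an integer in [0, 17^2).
r_1 = 57 (mod 289)

Hensel's recurrence: r_{i+1} = r_i − f(r_i)·(f′(r_i))^{-1} mod 17^{i+2}, with f′(x) = 2x. Iterate:
  r_0 = 6 (mod 17)
  r_1 = 57 (mod 289)
Final: r_1 = 57, and one checks f(r_1) ≡ 0 mod 17^2.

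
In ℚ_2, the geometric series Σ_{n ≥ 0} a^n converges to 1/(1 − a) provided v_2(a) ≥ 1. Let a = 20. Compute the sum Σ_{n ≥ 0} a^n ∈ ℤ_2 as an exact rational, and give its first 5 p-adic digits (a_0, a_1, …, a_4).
Σ a^n = 1/(1 − a) = -1/19;  first 5 digits = (1, 0, 1, 0, 0)

v_2(a) = 2 ≥ 1, so the series converges in ℤ_2 to 1/(1 − a) = 1/(1 − 20) = -1/19. Expand this rational in ℤ_2: compute digits iteratively via d_i = x_i mod 2, x_{i+1} = (x_i − d_i)/2. The first 5 digits are (1, 0, 1, 0, 0).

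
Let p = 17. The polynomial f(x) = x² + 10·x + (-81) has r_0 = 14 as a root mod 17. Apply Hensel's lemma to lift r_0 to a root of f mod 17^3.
r_2 = 167 (mod 4913)

Hensel: r_{i+1} = r_i − f(r_i)·(f′(r_i))^{-1} mod 17^{i+2}, f′(x) = 2x + 10. Iterate:
  r_0 = 14 (mod 17)
  r_1 = 167 (mod 289)
  r_2 = 167 (mod 4913)
Final: r = 167 satisfies f(r) ≡ 0 mod 17^3.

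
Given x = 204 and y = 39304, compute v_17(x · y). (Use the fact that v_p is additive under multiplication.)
v_17(8018016) = 4

v_p(x) = 1 (factor: 204 = 17^1 · 12); v_p(y) = 3 (factor: 39304 = 17^3 · 8). Additivity: v_p(xy) = v_p(x) + v_p(y) = 1 + 3 = 4. (Direct check: xy = 8018016 = 17^4 · (96).)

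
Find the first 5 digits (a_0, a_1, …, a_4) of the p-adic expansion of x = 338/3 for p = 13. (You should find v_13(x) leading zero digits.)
(a_0, …, a_4) = (0, 0, 5, 4, 4)

v_13(338/3) = 2, so a_0 = ... = a_1 = 0. Factor out: x = 13^2 · u with u = 2/3 a unit in ℤ_13. Expand u iteratively via a_{v+i} = u_i mod 13, u_{i+1} = (u_i − a_{v+i})/13:
  u_0 = 2/3;  a_2 = 5;  u_1 = (u_0 − 5)/13 = -1/3
  u_1 = -1/3;  a_3 = 4;  u_2 = (u_1 − 4)/13 = -1/3
  u_2 = -1/3;  a_4 = 4;  u_3 = (u_2 − 4)/13 = -1/3
Digits: (0, 0, 5, 4, 4).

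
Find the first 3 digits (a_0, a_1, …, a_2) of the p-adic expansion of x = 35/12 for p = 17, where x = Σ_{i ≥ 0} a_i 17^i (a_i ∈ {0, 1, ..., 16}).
(a_0, …, a_2) = (10, 1, 7)

v_17(35/12) = 0 (numerator and denominator both coprime to 17), so x ∈ ℤ_17^×. Compute digits iteratively via a_i = x_i mod 17, x_{i+1} = (x_i − a_i)/17, with x_0 = x:
  x_0 = 35/12;  a_0 = 10;  x_1 = (x_0 − 10)/17 = -5/12
  x_1 = -5/12;  a_1 = 1;  x_2 = (x_1 − 1)/17 = -1/12
  x_2 = -1/12;  a_2 = 7;  x_3 = (x_2 − 7)/17 = -5/12
Digits: (10, 1, 7).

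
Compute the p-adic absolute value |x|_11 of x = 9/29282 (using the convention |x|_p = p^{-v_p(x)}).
|9/29282|_11 = 14641

Step 1 — compute v_11(x) by factoring powers of 11 out of the numerator and denominator: v_11(9/29282) = -4. Step 2 — apply |x|_p = p^{-v_p(x)} = 11^{4} = 14641.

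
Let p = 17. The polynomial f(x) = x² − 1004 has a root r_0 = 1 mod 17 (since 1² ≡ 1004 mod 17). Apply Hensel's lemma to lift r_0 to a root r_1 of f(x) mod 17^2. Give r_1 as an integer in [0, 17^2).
r_1 = 69 (mod 289)

Hensel's recurrence: r_{i+1} = r_i − f(r_i)·(f′(r_i))^{-1} mod 17^{i+2}, with f′(x) = 2x. Iterate:
  r_0 = 1 (mod 17)
  r_1 = 69 (mod 289)
Final: r_1 = 69, and one checks f(r_1) ≡ 0 mod 17^2.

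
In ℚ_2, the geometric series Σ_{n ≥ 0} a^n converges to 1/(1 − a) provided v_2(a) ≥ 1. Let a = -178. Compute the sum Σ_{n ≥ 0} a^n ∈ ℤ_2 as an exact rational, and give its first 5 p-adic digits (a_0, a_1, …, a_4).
Σ a^n = 1/(1 − a) = 1/179;  first 5 digits = (1, 1, 0, 1, 1)

v_2(a) = 1 ≥ 1, so the series converges in ℤ_2 to 1/(1 − a) = 1/(1 − (-178)) = 1/179. Expand this rational in ℤ_2: compute digits iteratively via d_i = x_i mod 2, x_{i+1} = (x_i − d_i)/2. The first 5 digits are (1, 1, 0, 1, 1).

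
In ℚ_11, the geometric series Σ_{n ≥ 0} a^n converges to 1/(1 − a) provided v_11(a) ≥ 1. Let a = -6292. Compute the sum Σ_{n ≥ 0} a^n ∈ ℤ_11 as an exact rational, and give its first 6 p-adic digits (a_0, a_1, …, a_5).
Σ a^n = 1/(1 − a) = 1/6293;  first 6 digits = (1, 0, 3, 6, 8, 3)

v_11(a) = 2 ≥ 1, so the series converges in ℤ_11 to 1/(1 − a) = 1/(1 − (-6292)) = 1/6293. Expand this rational in ℤ_11: compute digits iteratively via d_i = x_i mod 11, x_{i+1} = (x_i − d_i)/11. The first 6 digits are (1, 0, 3, 6, 8, 3).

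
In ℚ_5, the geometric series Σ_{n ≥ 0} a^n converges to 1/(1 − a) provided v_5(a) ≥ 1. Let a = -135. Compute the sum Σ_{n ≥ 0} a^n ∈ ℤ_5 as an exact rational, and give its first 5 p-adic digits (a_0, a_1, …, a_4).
Σ a^n = 1/(1 − a) = 1/136;  first 5 digits = (1, 3, 3, 1, 3)

v_5(a) = 1 ≥ 1, so the series converges in ℤ_5 to 1/(1 − a) = 1/(1 − (-135)) = 1/136. Expand this rational in ℤ_5: compute digits iteratively via d_i = x_i mod 5, x_{i+1} = (x_i − d_i)/5. The first 5 digits are (1, 3, 3, 1, 3).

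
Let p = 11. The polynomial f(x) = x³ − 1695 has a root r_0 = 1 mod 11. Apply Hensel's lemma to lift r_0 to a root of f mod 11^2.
r_1 = 1 (mod 121)

Hensel: r_{i+1} = r_i − f(r_i)/f′(r_i) mod 11^{i+2}, where f′(x) = 3x². Iterate:
  r_0 = 1 (mod 11)
  r_1 = 1 (mod 121)
Final: r = 1 with f(r) ≡ 0 mod 11^2.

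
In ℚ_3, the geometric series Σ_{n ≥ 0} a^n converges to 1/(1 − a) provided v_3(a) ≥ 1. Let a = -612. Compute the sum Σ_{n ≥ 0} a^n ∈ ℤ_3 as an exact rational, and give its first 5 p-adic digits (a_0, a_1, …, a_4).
Σ a^n = 1/(1 − a) = 1/613;  first 5 digits = (1, 0, 1, 1, 2)

v_3(a) = 2 ≥ 1, so the series converges in ℤ_3 to 1/(1 − a) = 1/(1 − (-612)) = 1/613. Expand this rational in ℤ_3: compute digits iteratively via d_i = x_i mod 3, x_{i+1} = (x_i − d_i)/3. The first 5 digits are (1, 0, 1, 1, 2).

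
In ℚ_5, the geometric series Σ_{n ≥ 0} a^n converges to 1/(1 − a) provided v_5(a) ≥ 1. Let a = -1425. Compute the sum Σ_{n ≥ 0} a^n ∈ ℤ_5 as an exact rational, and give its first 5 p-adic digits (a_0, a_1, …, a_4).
Σ a^n = 1/(1 − a) = 1/1426;  first 5 digits = (1, 0, 3, 3, 1)

v_5(a) = 2 ≥ 1, so the series converges in ℤ_5 to 1/(1 − a) = 1/(1 − (-1425)) = 1/1426. Expand this rational in ℤ_5: compute digits iteratively via d_i = x_i mod 5, x_{i+1} = (x_i − d_i)/5. The first 5 digits are (1, 0, 3, 3, 1).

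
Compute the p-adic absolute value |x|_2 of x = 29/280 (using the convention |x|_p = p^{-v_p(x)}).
|29/280|_2 = 8

Step 1 — compute v_2(x) by factoring powers of 2 out of the numerator and denominator: v_2(29/280) = -3. Step 2 — apply |x|_p = p^{-v_p(x)} = 2^{3} = 8.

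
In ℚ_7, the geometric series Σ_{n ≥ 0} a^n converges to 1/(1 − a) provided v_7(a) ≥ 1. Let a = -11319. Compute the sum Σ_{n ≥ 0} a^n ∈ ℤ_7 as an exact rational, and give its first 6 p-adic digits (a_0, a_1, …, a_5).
Σ a^n = 1/(1 − a) = 1/11320;  first 6 digits = (1, 0, 0, 2, 2, 6)

v_7(a) = 3 ≥ 1, so the series converges in ℤ_7 to 1/(1 − a) = 1/(1 − (-11319)) = 1/11320. Expand this rational in ℤ_7: compute digits iteratively via d_i = x_i mod 7, x_{i+1} = (x_i − d_i)/7. The first 6 digits are (1, 0, 0, 2, 2, 6).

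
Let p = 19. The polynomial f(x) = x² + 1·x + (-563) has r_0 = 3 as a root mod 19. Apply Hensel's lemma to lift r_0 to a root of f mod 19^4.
r_3 = 51189 (mod 130321)

Hensel: r_{i+1} = r_i − f(r_i)·(f′(r_i))^{-1} mod 19^{i+2}, f′(x) = 2x + 1. Iterate:
  r_0 = 3 (mod 19)
  r_1 = 288 (mod 361)
  r_2 = 3176 (mod 6859)
  r_3 = 51189 (mod 130321)
Final: r = 51189 satisfies f(r) ≡ 0 mod 19^4.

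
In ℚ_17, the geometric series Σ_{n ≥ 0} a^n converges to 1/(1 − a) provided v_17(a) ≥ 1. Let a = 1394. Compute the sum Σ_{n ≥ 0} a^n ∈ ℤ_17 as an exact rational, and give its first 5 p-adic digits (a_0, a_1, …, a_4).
Σ a^n = 1/(1 − a) = -1/1393;  first 5 digits = (1, 14, 13, 11, 16)

v_17(a) = 1 ≥ 1, so the series converges in ℤ_17 to 1/(1 − a) = 1/(1 − 1394) = -1/1393. Expand this rational in ℤ_17: compute digits iteratively via d_i = x_i mod 17, x_{i+1} = (x_i − d_i)/17. The first 5 digits are (1, 14, 13, 11, 16).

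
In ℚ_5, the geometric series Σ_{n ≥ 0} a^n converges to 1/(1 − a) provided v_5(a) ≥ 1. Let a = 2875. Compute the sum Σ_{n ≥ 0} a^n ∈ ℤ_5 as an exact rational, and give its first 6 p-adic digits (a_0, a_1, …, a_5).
Σ a^n = 1/(1 − a) = -1/2874;  first 6 digits = (1, 0, 0, 3, 4, 0)

v_5(a) = 3 ≥ 1, so the series converges in ℤ_5 to 1/(1 − a) = 1/(1 − 2875) = -1/2874. Expand this rational in ℤ_5: compute digits iteratively via d_i = x_i mod 5, x_{i+1} = (x_i − d_i)/5. The first 6 digits are (1, 0, 0, 3, 4, 0).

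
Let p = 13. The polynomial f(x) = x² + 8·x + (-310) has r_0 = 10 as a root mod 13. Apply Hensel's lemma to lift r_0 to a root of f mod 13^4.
r_3 = 13595 (mod 28561)

Hensel: r_{i+1} = r_i − f(r_i)·(f′(r_i))^{-1} mod 13^{i+2}, f′(x) = 2x + 8. Iterate:
  r_0 = 10 (mod 13)
  r_1 = 75 (mod 169)
  r_2 = 413 (mod 2197)
  r_3 = 13595 (mod 28561)
Final: r = 13595 satisfies f(r) ≡ 0 mod 13^4.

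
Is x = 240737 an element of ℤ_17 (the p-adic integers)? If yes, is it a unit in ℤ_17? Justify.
x ∈ ℤ_17 but not a unit; v_17(x) = 3 > 0

ℤ_17 = {x ∈ ℚ_17 : v_17(x) ≥ 0} and ℤ_17^× = {x ∈ ℤ_17 : v_17(x) = 0}. Here v_17(240737) = v_17(num) − v_17(den) = 3; compare against these criteria.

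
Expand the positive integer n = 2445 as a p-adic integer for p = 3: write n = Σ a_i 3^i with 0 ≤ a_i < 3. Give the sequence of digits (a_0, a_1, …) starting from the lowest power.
(a_0, a_1, …) = (0, 2, 1, 0, 0, 1, 0, 1)

Repeated division by 3 gives the digits low-to-high: 2445 = 2·3^1 + 1·3^2 + 1·3^5 + 1·3^7. Digit sequence: (0, 2, 1, 0, 0, 1, 0, 1).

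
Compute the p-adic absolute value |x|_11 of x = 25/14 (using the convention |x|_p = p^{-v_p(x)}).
|25/14|_11 = 1

Step 1 — compute v_11(x) by factoring powers of 11 out of the numerator and denominator: v_11(25/14) = 0. Step 2 — apply |x|_p = p^{-v_p(x)} = 11^{0} = 1.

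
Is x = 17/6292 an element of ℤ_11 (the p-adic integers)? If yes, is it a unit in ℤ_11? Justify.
x ∉ ℤ_11 (v_11(x) = -2 < 0)

ℤ_11 = {x ∈ ℚ_11 : v_11(x) ≥ 0} and ℤ_11^× = {x ∈ ℤ_11 : v_11(x) = 0}. Here v_11(17/6292) = v_11(num) − v_11(den) = -2; compare against these criteria.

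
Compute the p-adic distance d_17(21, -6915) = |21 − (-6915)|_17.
d_17(21, -6915) = 1/289

Step 1 — x − y = 21 − (-6915) = 6936. Step 2 — v_17(6936) = 2 (factor: 6936 = (17^2 · 24); the sign does not affect v_p). Step 3 — |x − y|_17 = 17^{-2} = 1/289.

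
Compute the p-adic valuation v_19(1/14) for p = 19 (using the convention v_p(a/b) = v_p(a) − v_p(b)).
v_19(1/14) = 0

Factor powers of 19 from the numerator and denominator of the reduced fraction: 1 = 19^0 · 1 and 14 = 19^0 · 14. Apply v_p(a/b) = v_p(a) − v_p(b): v_19(1/14) = 0 − 0 = 0.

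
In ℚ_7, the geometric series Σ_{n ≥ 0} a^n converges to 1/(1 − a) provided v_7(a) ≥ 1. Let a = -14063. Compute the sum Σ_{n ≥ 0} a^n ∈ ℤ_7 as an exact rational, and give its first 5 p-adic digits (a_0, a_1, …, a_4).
Σ a^n = 1/(1 − a) = 1/14064;  first 5 digits = (1, 0, 0, 1, 1)

v_7(a) = 3 ≥ 1, so the series converges in ℤ_7 to 1/(1 − a) = 1/(1 − (-14063)) = 1/14064. Expand this rational in ℤ_7: compute digits iteratively via d_i = x_i mod 7, x_{i+1} = (x_i − d_i)/7. The first 5 digits are (1, 0, 0, 1, 1).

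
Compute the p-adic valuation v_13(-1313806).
v_13(-1313806) = 4

v_13(n) is the largest exponent k such that 13^k divides n. Factor out: -1313806 = -13^4 · 46. (Sign doesn't affect v_p.) So v_13(-1313806) = 4.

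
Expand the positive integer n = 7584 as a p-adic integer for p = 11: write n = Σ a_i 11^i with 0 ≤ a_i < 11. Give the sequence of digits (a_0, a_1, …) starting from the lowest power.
(a_0, a_1, …) = (5, 7, 7, 5)

Repeated division by 11 gives the digits low-to-high: 7584 = 5 + 7·11^1 + 7·11^2 + 5·11^3. Digit sequence: (5, 7, 7, 5).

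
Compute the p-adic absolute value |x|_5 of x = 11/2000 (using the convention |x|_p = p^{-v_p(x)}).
|11/2000|_5 = 125

Step 1 — compute v_5(x) by factoring powers of 5 out of the numerator and denominator: v_5(11/2000) = -3. Step 2 — apply |x|_p = p^{-v_p(x)} = 5^{3} = 125.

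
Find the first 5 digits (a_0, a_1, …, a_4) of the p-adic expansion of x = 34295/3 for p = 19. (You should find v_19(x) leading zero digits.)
(a_0, …, a_4) = (0, 0, 0, 8, 6)

v_19(34295/3) = 3, so a_0 = ... = a_2 = 0. Factor out: x = 19^3 · u with u = 5/3 a unit in ℤ_19. Expand u iteratively via a_{v+i} = u_i mod 19, u_{i+1} = (u_i − a_{v+i})/19:
  u_0 = 5/3;  a_3 = 8;  u_1 = (u_0 − 8)/19 = -1/3
  u_1 = -1/3;  a_4 = 6;  u_2 = (u_1 − 6)/19 = -1/3
Digits: (0, 0, 0, 8, 6).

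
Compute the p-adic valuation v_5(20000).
v_5(20000) = 4

v_5(n) is the largest exponent k such that 5^k divides n. Factor out: 20000 = 5^4 · 32. (Sign doesn't affect v_p.) So v_5(20000) = 4.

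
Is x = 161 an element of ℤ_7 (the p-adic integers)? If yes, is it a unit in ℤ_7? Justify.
x ∈ ℤ_7 but not a unit; v_7(x) = 1 > 0

ℤ_7 = {x ∈ ℚ_7 : v_7(x) ≥ 0} and ℤ_7^× = {x ∈ ℤ_7 : v_7(x) = 0}. Here v_7(161) = v_7(num) − v_7(den) = 1; compare against these criteria.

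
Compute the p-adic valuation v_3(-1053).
v_3(-1053) = 4

v_3(n) is the largest exponent k such that 3^k divides n. Factor out: -1053 = -3^4 · 13. (Sign doesn't affect v_p.) So v_3(-1053) = 4.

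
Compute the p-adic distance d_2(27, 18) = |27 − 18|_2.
d_2(27, 18) = 1

Step 1 — x − y = 27 − 18 = 9. Step 2 — v_2(9) = 0 (factor: 9 = (2^0 · 9); the sign does not affect v_p). Step 3 — |x − y|_2 = 2^{0} = 1.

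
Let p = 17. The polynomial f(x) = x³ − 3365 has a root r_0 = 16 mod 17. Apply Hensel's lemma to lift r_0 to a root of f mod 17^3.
r_2 = 2277 (mod 4913)

Hensel: r_{i+1} = r_i − f(r_i)/f′(r_i) mod 17^{i+2}, where f′(x) = 3x². Iterate:
  r_0 = 16 (mod 17)
  r_1 = 254 (mod 289)
  r_2 = 2277 (mod 4913)
Final: r = 2277 with f(r) ≡ 0 mod 17^3.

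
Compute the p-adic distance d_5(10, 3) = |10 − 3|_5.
d_5(10, 3) = 1

Step 1 — x − y = 10 − 3 = 7. Step 2 — v_5(7) = 0 (factor: 7 = (5^0 · 7); the sign does not affect v_p). Step 3 — |x − y|_5 = 5^{0} = 1.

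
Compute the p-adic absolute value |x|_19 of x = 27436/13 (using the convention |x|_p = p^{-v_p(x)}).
|27436/13|_19 = 1/6859

Step 1 — compute v_19(x) by factoring powers of 19 out of the numerator and denominator: v_19(27436/13) = 3. Step 2 — apply |x|_p = p^{-v_p(x)} = 19^{-3} = 1/6859.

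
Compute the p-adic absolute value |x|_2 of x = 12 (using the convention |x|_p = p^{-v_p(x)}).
|12|_2 = 1/4

Step 1 — compute v_2(x) by factoring powers of 2 out of the numerator and denominator: v_2(12) = 2. Step 2 — apply |x|_p = p^{-v_p(x)} = 2^{-2} = 1/4.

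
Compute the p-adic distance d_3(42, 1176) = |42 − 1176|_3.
d_3(42, 1176) = 1/81

Step 1 — x − y = 42 − 1176 = -1134. Step 2 — v_3(-1134) = 4 (factor: -1134 = −(3^4 · 14); the sign does not affect v_p). Step 3 — |x − y|_3 = 3^{-4} = 1/81.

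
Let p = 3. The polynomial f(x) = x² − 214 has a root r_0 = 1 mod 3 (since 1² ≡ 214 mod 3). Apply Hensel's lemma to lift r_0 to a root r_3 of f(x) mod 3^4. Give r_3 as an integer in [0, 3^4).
r_3 = 49 (mod 81)

Hensel's recurrence: r_{i+1} = r_i − f(r_i)·(f′(r_i))^{-1} mod 3^{i+2}, with f′(x) = 2x. Iterate:
  r_0 = 1 (mod 3)
  r_1 = 4 (mod 9)
  r_2 = 22 (mod 27)
  r_3 = 49 (mod 81)
Final: r_3 = 49, and one checks f(r_3) ≡ 0 mod 3^4.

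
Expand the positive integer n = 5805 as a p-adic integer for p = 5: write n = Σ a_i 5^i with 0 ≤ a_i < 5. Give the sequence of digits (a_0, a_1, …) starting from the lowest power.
(a_0, a_1, …) = (0, 1, 2, 1, 4, 1)

Repeated division by 5 gives the digits low-to-high: 5805 = 1·5^1 + 2·5^2 + 1·5^3 + 4·5^4 + 1·5^5. Digit sequence: (0, 1, 2, 1, 4, 1).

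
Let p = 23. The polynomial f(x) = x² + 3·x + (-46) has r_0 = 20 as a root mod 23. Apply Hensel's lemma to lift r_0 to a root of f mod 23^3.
r_2 = 8622 (mod 12167)

Hensel: r_{i+1} = r_i − f(r_i)·(f′(r_i))^{-1} mod 23^{i+2}, f′(x) = 2x + 3. Iterate:
  r_0 = 20 (mod 23)
  r_1 = 158 (mod 529)
  r_2 = 8622 (mod 12167)
Final: r = 8622 satisfies f(r) ≡ 0 mod 23^3.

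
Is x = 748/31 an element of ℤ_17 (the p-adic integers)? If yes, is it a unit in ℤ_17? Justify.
x ∈ ℤ_17 but not a unit; v_17(x) = 1 > 0

ℤ_17 = {x ∈ ℚ_17 : v_17(x) ≥ 0} and ℤ_17^× = {x ∈ ℤ_17 : v_17(x) = 0}. Here v_17(748/31) = v_17(num) − v_17(den) = 1; compare against these criteria.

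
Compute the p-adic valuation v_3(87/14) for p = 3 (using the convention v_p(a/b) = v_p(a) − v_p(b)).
v_3(87/14) = 1

Factor powers of 3 from the numerator and denominator of the reduced fraction: 87 = 3^1 · 29 and 14 = 3^0 · 14. Apply v_p(a/b) = v_p(a) − v_p(b): v_3(87/14) = 1 − 0 = 1.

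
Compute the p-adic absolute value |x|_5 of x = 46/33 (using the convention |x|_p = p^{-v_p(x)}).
|46/33|_5 = 1

Step 1 — compute v_5(x) by factoring powers of 5 out of the numerator and denominator: v_5(46/33) = 0. Step 2 — apply |x|_p = p^{-v_p(x)} = 5^{0} = 1.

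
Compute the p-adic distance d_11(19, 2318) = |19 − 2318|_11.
d_11(19, 2318) = 1/121

Step 1 — x − y = 19 − 2318 = -2299. Step 2 — v_11(-2299) = 2 (factor: -2299 = −(11^2 · 19); the sign does not affect v_p). Step 3 — |x − y|_11 = 11^{-2} = 1/121.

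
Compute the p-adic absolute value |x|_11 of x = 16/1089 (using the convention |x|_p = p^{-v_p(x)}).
|16/1089|_11 = 121

Step 1 — compute v_11(x) by factoring powers of 11 out of the numerator and denominator: v_11(16/1089) = -2. Step 2 — apply |x|_p = p^{-v_p(x)} = 11^{2} = 121.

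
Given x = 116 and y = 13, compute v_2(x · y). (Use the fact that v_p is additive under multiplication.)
v_2(1508) = 2

v_p(x) = 2 (factor: 116 = 2^2 · 29); v_p(y) = 0 (factor: 13 = 2^0 · 13). Additivity: v_p(xy) = v_p(x) + v_p(y) = 2 + 0 = 2. (Direct check: xy = 1508 = 2^2 · (377).)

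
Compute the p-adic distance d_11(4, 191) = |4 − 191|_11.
d_11(4, 191) = 1/11

Step 1 — x − y = 4 − 191 = -187. Step 2 — v_11(-187) = 1 (factor: -187 = −(11^1 · 17); the sign does not affect v_p). Step 3 — |x − y|_11 = 11^{-1} = 1/11.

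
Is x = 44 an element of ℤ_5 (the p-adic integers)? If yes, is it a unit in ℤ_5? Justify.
x ∈ ℤ_5^× (unit); v_5(x) = 0

ℤ_5 = {x ∈ ℚ_5 : v_5(x) ≥ 0} and ℤ_5^× = {x ∈ ℤ_5 : v_5(x) = 0}. Here v_5(44) = v_5(num) − v_5(den) = 0; compare against these criteria.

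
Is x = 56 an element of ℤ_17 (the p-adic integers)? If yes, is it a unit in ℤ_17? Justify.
x ∈ ℤ_17^× (unit); v_17(x) = 0

ℤ_17 = {x ∈ ℚ_17 : v_17(x) ≥ 0} and ℤ_17^× = {x ∈ ℤ_17 : v_17(x) = 0}. Here v_17(56) = v_17(num) − v_17(den) = 0; compare against these criteria.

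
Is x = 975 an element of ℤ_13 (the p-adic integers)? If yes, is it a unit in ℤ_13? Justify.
x ∈ ℤ_13 but not a unit; v_13(x) = 1 > 0

ℤ_13 = {x ∈ ℚ_13 : v_13(x) ≥ 0} and ℤ_13^× = {x ∈ ℤ_13 : v_13(x) = 0}. Here v_13(975) = v_13(num) − v_13(den) = 1; compare against these criteria.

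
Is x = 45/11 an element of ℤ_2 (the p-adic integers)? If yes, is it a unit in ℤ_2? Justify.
x ∈ ℤ_2^× (unit); v_2(x) = 0

ℤ_2 = {x ∈ ℚ_2 : v_2(x) ≥ 0} and ℤ_2^× = {x ∈ ℤ_2 : v_2(x) = 0}. Here v_2(45/11) = v_2(num) − v_2(den) = 0; compare against these criteria.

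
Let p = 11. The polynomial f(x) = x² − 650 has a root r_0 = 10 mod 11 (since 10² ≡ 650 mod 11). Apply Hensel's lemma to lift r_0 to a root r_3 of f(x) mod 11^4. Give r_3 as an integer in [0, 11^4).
r_3 = 8568 (mod 14641)

Hensel's recurrence: r_{i+1} = r_i − f(r_i)·(f′(r_i))^{-1} mod 11^{i+2}, with f′(x) = 2x. Iterate:
  r_0 = 10 (mod 11)
  r_1 = 98 (mod 121)
  r_2 = 582 (mod 1331)
  r_3 = 8568 (mod 14641)
Final: r_3 = 8568, and one checks f(r_3) ≡ 0 mod 11^4.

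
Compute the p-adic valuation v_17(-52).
v_17(-52) = 0

v_17(n) is the largest exponent k such that 17^k divides n. Factor out: -52 = -17^0 · 52. (Sign doesn't affect v_p.) So v_17(-52) = 0.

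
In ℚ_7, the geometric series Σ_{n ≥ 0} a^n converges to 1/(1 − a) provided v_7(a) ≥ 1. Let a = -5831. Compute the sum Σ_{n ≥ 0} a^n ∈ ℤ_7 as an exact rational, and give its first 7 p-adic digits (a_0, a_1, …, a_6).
Σ a^n = 1/(1 − a) = 1/5832;  first 7 digits = (1, 0, 0, 4, 4, 6, 1)

v_7(a) = 3 ≥ 1, so the series converges in ℤ_7 to 1/(1 − a) = 1/(1 − (-5831)) = 1/5832. Expand this rational in ℤ_7: compute digits iteratively via d_i = x_i mod 7, x_{i+1} = (x_i − d_i)/7. The first 7 digits are (1, 0, 0, 4, 4, 6, 1).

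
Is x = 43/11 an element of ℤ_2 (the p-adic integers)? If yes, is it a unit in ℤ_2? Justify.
x ∈ ℤ_2^× (unit); v_2(x) = 0

ℤ_2 = {x ∈ ℚ_2 : v_2(x) ≥ 0} and ℤ_2^× = {x ∈ ℤ_2 : v_2(x) = 0}. Here v_2(43/11) = v_2(num) − v_2(den) = 0; compare against these criteria.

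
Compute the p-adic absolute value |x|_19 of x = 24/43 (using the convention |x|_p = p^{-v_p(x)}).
|24/43|_19 = 1

Step 1 — compute v_19(x) by factoring powers of 19 out of the numerator and denominator: v_19(24/43) = 0. Step 2 — apply |x|_p = p^{-v_p(x)} = 19^{0} = 1.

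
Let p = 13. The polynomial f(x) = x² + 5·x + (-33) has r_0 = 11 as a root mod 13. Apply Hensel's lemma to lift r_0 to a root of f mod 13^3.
r_2 = 713 (mod 2197)

Hensel: r_{i+1} = r_i − f(r_i)·(f′(r_i))^{-1} mod 13^{i+2}, f′(x) = 2x + 5. Iterate:
  r_0 = 11 (mod 13)
  r_1 = 37 (mod 169)
  r_2 = 713 (mod 2197)
Final: r = 713 satisfies f(r) ≡ 0 mod 13^3.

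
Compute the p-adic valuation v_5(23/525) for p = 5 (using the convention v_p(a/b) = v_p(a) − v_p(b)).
v_5(23/525) = -2

Factor powers of 5 from the numerator and denominator of the reduced fraction: 23 = 5^0 · 23 and 525 = 5^2 · 21. Apply v_p(a/b) = v_p(a) − v_p(b): v_5(23/525) = 0 − 2 = -2.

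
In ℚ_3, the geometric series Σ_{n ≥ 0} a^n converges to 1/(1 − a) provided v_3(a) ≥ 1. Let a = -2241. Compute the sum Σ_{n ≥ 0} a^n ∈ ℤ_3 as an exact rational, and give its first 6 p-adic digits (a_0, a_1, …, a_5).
Σ a^n = 1/(1 − a) = 1/2242;  first 6 digits = (1, 0, 0, 1, 2, 2)

v_3(a) = 3 ≥ 1, so the series converges in ℤ_3 to 1/(1 − a) = 1/(1 − (-2241)) = 1/2242. Expand this rational in ℤ_3: compute digits iteratively via d_i = x_i mod 3, x_{i+1} = (x_i − d_i)/3. The first 6 digits are (1, 0, 0, 1, 2, 2).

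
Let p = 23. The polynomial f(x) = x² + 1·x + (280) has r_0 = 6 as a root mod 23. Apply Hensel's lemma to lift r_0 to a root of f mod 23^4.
r_3 = 233433 (mod 279841)

Hensel: r_{i+1} = r_i − f(r_i)·(f′(r_i))^{-1} mod 23^{i+2}, f′(x) = 2x + 1. Iterate:
  r_0 = 6 (mod 23)
  r_1 = 144 (mod 529)
  r_2 = 2260 (mod 12167)
  r_3 = 233433 (mod 279841)
Final: r = 233433 satisfies f(r) ≡ 0 mod 23^4.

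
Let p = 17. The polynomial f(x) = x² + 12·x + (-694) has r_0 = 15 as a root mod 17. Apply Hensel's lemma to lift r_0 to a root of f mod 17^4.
r_3 = 33828 (mod 83521)

Hensel: r_{i+1} = r_i − f(r_i)·(f′(r_i))^{-1} mod 17^{i+2}, f′(x) = 2x + 12. Iterate:
  r_0 = 15 (mod 17)
  r_1 = 15 (mod 289)
  r_2 = 4350 (mod 4913)
  r_3 = 33828 (mod 83521)
Final: r = 33828 satisfies f(r) ≡ 0 mod 17^4.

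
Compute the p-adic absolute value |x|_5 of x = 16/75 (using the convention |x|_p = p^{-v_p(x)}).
|16/75|_5 = 25

Step 1 — compute v_5(x) by factoring powers of 5 out of the numerator and denominator: v_5(16/75) = -2. Step 2 — apply |x|_p = p^{-v_p(x)} = 5^{2} = 25.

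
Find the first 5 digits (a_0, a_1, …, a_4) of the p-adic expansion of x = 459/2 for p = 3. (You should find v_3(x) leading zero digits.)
(a_0, …, a_4) = (0, 0, 0, 1, 1)

v_3(459/2) = 3, so a_0 = ... = a_2 = 0. Factor out: x = 3^3 · u with u = 17/2 a unit in ℤ_3. Expand u iteratively via a_{v+i} = u_i mod 3, u_{i+1} = (u_i − a_{v+i})/3:
  u_0 = 17/2;  a_3 = 1;  u_1 = (u_0 − 1)/3 = 5/2
  u_1 = 5/2;  a_4 = 1;  u_2 = (u_1 − 1)/3 = 1/2
Digits: (0, 0, 0, 1, 1).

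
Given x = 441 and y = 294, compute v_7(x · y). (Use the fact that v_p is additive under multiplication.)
v_7(129654) = 4

v_p(x) = 2 (factor: 441 = 7^2 · 9); v_p(y) = 2 (factor: 294 = 7^2 · 6). Additivity: v_p(xy) = v_p(x) + v_p(y) = 2 + 2 = 4. (Direct check: xy = 129654 = 7^4 · (54).)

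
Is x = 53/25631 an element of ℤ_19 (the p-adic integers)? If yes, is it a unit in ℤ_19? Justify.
x ∉ ℤ_19 (v_19(x) = -2 < 0)

ℤ_19 = {x ∈ ℚ_19 : v_19(x) ≥ 0} and ℤ_19^× = {x ∈ ℤ_19 : v_19(x) = 0}. Here v_19(53/25631) = v_19(num) − v_19(den) = -2; compare against these criteria.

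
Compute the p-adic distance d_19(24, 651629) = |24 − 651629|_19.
d_19(24, 651629) = 1/130321

Step 1 — x − y = 24 − 651629 = -651605. Step 2 — v_19(-651605) = 4 (factor: -651605 = −(19^4 · 5); the sign does not affect v_p). Step 3 — |x − y|_19 = 19^{-4} = 1/130321.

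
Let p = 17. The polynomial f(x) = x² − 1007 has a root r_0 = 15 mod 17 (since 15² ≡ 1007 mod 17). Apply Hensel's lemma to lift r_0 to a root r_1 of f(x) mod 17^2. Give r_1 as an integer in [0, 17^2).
r_1 = 253 (mod 289)

Hensel's recurrence: r_{i+1} = r_i − f(r_i)·(f′(r_i))^{-1} mod 17^{i+2}, with f′(x) = 2x. Iterate:
  r_0 = 15 (mod 17)
  r_1 = 253 (mod 289)
Final: r_1 = 253, and one checks f(r_1) ≡ 0 mod 17^2.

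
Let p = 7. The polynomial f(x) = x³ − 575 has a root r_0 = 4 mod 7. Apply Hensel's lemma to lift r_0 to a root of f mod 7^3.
r_2 = 326 (mod 343)

Hensel: r_{i+1} = r_i − f(r_i)/f′(r_i) mod 7^{i+2}, where f′(x) = 3x². Iterate:
  r_0 = 4 (mod 7)
  r_1 = 32 (mod 49)
  r_2 = 326 (mod 343)
Final: r = 326 with f(r) ≡ 0 mod 7^3.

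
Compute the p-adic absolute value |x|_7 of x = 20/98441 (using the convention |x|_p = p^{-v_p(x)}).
|20/98441|_7 = 2401

Step 1 — compute v_7(x) by factoring powers of 7 out of the numerator and denominator: v_7(20/98441) = -4. Step 2 — apply |x|_p = p^{-v_p(x)} = 7^{4} = 2401.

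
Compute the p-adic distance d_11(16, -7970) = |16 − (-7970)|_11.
d_11(16, -7970) = 1/1331

Step 1 — x − y = 16 − (-7970) = 7986. Step 2 — v_11(7986) = 3 (factor: 7986 = (11^3 · 6); the sign does not affect v_p). Step 3 — |x − y|_11 = 11^{-3} = 1/1331.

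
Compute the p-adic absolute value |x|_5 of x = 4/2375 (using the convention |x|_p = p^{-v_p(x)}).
|4/2375|_5 = 125

Step 1 — compute v_5(x) by factoring powers of 5 out of the numerator and denominator: v_5(4/2375) = -3. Step 2 — apply |x|_p = p^{-v_p(x)} = 5^{3} = 125.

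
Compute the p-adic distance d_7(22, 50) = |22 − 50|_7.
d_7(22, 50) = 1/7

Step 1 — x − y = 22 − 50 = -28. Step 2 — v_7(-28) = 1 (factor: -28 = −(7^1 · 4); the sign does not affect v_p). Step 3 — |x − y|_7 = 7^{-1} = 1/7.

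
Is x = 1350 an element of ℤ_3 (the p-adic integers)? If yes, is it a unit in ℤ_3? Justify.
x ∈ ℤ_3 but not a unit; v_3(x) = 3 > 0

ℤ_3 = {x ∈ ℚ_3 : v_3(x) ≥ 0} and ℤ_3^× = {x ∈ ℤ_3 : v_3(x) = 0}. Here v_3(1350) = v_3(num) − v_3(den) = 3; compare against these criteria.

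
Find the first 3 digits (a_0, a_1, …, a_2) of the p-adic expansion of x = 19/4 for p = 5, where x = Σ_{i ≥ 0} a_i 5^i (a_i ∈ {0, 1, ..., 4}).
(a_0, …, a_2) = (1, 2, 1)

v_5(19/4) = 0 (numerator and denominator both coprime to 5), so x ∈ ℤ_5^×. Compute digits iteratively via a_i = x_i mod 5, x_{i+1} = (x_i − a_i)/5, with x_0 = x:
  x_0 = 19/4;  a_0 = 1;  x_1 = (x_0 − 1)/5 = 3/4
  x_1 = 3/4;  a_1 = 2;  x_2 = (x_1 − 2)/5 = -1/4
  x_2 = -1/4;  a_2 = 1;  x_3 = (x_2 − 1)/5 = -1/4
Digits: (1, 2, 1).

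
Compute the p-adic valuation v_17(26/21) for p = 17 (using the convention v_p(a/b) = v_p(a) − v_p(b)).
v_17(26/21) = 0

Factor powers of 17 from the numerator and denominator of the reduced fraction: 26 = 17^0 · 26 and 21 = 17^0 · 21. Apply v_p(a/b) = v_p(a) − v_p(b): v_17(26/21) = 0 − 0 = 0.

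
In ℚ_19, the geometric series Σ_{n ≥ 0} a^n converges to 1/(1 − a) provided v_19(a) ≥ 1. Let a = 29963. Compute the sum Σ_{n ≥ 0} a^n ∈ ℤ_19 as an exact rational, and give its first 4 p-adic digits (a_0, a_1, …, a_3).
Σ a^n = 1/(1 − a) = -1/29962;  first 4 digits = (1, 0, 7, 4)

v_19(a) = 2 ≥ 1, so the series converges in ℤ_19 to 1/(1 − a) = 1/(1 − 29963) = -1/29962. Expand this rational in ℤ_19: compute digits iteratively via d_i = x_i mod 19, x_{i+1} = (x_i − d_i)/19. The first 4 digits are (1, 0, 7, 4).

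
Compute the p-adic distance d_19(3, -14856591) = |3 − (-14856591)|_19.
d_19(3, -14856591) = 1/2476099

Step 1 — x − y = 3 − (-14856591) = 14856594. Step 2 — v_19(14856594) = 5 (factor: 14856594 = (19^5 · 6); the sign does not affect v_p). Step 3 — |x − y|_19 = 19^{-5} = 1/2476099.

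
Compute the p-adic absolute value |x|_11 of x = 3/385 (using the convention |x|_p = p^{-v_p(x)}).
|3/385|_11 = 11

Step 1 — compute v_11(x) by factoring powers of 11 out of the numerator and denominator: v_11(3/385) = -1. Step 2 — apply |x|_p = p^{-v_p(x)} = 11^{1} = 11.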